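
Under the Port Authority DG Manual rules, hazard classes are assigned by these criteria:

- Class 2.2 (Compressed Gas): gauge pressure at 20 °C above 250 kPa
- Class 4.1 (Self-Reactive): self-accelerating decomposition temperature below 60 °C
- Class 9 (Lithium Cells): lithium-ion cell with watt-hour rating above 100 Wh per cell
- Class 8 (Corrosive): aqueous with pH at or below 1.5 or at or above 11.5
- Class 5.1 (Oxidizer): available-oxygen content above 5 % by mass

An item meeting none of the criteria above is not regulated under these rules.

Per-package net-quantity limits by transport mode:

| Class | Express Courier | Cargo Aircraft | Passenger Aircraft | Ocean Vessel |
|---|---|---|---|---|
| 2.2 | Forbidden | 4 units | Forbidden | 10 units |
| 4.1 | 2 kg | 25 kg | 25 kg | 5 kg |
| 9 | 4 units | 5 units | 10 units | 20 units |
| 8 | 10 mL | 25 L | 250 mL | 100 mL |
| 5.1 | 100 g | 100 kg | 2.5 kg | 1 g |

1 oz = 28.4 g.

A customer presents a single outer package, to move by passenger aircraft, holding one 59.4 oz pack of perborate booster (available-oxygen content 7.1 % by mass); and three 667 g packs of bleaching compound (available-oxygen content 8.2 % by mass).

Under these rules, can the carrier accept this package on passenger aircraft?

No

The perborate booster has available-oxygen content 7.1 % by mass, which is > 5 % by mass, so it is Class 5.1 (Oxidizer).
Available-oxygen content 8.2 % by mass meets the Class 5.1 criterion (Oxidizer), so the bleaching compound is Class 5.1.
Total Class 5.1: (one 59.4 oz pack = 1686.96 g) + (three 667 g packs = 2.001 kg) = 3687.96 g.
3687.96 g exceeds the passenger aircraft limit of 2.5 kg for Class 5.1.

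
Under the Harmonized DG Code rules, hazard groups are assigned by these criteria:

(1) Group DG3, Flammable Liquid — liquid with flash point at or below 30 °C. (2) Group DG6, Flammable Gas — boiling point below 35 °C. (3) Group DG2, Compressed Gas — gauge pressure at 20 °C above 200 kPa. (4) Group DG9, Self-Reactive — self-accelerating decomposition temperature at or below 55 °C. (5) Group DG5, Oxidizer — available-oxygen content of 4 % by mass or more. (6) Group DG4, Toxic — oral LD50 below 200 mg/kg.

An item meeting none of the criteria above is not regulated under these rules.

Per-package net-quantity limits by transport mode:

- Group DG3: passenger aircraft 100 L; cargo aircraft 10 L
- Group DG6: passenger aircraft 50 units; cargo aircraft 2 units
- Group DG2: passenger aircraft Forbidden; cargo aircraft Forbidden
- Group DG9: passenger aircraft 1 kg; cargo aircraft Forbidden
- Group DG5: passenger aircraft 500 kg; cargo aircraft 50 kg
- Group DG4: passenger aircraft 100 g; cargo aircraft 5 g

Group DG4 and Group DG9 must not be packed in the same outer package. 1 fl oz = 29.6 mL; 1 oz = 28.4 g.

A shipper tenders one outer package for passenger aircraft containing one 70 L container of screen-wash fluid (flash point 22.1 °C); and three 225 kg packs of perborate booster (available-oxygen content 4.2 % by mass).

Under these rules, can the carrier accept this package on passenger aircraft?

No

With flash point 22.1 °C (≤ 30 °C), the screen-wash fluid falls in Group DG3.
Perborate booster: available-oxygen content 4.2 % by mass ≥ 4 % by mass → Group DG5 (Oxidizer).
Group DG3 quantity: 70 L.
70 L ≤ 100 L (passenger aircraft limit, Group DG3) — within limit.
Group DG5 quantity: three 225 kg packs = 675 kg.
675 kg > 500 kg (passenger aircraft limit, Group DG5) — over the limit.
The segregation rule (Group DG4 with Group DG9) does not apply to Group DG3 with Group DG5.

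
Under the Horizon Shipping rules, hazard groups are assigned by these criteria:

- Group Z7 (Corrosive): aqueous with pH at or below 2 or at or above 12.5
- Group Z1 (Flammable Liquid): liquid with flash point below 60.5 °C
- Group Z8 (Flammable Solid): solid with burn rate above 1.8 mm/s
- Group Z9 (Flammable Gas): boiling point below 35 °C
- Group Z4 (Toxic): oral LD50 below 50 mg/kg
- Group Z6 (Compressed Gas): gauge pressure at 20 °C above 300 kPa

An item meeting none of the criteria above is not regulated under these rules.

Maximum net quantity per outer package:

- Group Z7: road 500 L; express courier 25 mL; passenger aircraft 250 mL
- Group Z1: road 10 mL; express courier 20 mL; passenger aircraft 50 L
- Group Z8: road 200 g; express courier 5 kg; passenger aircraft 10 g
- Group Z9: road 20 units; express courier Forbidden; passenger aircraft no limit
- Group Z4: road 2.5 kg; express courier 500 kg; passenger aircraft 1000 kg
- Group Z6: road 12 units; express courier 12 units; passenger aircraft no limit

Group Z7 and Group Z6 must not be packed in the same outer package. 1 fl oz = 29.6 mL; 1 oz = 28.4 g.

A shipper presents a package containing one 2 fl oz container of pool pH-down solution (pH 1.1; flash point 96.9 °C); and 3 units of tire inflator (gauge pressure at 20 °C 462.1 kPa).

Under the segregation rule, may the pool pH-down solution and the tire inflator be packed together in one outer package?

Pool pH-down solution: pH 1.1 ≤ 2 → Group Z7 (Corrosive).
With gauge pressure at 20 °C 462.1 kPa (> 300 kPa), the tire inflator falls in Group Z6.
Group Z7 and Group Z6 may not share an outer package.

No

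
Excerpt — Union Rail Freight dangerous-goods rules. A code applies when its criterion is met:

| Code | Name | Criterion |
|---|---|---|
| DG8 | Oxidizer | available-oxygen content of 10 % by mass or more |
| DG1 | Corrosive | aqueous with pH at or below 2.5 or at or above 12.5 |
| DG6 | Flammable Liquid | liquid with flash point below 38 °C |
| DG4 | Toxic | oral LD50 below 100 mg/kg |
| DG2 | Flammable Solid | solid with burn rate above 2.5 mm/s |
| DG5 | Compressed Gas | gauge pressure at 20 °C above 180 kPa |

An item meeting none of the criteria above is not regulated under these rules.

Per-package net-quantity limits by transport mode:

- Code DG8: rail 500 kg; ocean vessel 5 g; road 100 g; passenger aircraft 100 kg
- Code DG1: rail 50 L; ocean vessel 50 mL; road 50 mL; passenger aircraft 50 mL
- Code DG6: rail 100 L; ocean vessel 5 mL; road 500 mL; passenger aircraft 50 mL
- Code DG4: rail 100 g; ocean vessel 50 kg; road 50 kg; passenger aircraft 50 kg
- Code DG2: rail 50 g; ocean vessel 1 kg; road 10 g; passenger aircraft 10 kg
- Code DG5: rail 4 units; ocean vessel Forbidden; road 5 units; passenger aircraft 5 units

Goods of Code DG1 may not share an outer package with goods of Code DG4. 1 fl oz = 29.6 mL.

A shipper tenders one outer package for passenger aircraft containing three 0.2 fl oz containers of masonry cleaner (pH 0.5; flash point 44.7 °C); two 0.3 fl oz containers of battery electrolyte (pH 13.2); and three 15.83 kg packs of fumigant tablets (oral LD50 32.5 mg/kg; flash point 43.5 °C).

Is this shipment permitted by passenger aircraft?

With pH 0.5 (≤ 2.5), the masonry cleaner falls in Code DG1.
With pH 13.2 (≥ 12.5), the battery electrolyte falls in Code DG1.
Fumigant tablets: oral LD50 32.5 mg/kg < 100 mg/kg → Code DG4 (Toxic).
Total Code DG1: (three 0.2 fl oz containers = 17.76 mL) + (two 0.3 fl oz containers = 17.76 mL) = 35.52 mL.
35.52 mL ≤ 50 mL (passenger aircraft limit, Code DG1) — within limit.
Code DG4 quantity: three 15.83 kg packs = 47.49 kg.
47.49 kg is within the passenger aircraft limit of 50 kg for Code DG4.
Code DG1 and Code DG4 may not share an outer package.

No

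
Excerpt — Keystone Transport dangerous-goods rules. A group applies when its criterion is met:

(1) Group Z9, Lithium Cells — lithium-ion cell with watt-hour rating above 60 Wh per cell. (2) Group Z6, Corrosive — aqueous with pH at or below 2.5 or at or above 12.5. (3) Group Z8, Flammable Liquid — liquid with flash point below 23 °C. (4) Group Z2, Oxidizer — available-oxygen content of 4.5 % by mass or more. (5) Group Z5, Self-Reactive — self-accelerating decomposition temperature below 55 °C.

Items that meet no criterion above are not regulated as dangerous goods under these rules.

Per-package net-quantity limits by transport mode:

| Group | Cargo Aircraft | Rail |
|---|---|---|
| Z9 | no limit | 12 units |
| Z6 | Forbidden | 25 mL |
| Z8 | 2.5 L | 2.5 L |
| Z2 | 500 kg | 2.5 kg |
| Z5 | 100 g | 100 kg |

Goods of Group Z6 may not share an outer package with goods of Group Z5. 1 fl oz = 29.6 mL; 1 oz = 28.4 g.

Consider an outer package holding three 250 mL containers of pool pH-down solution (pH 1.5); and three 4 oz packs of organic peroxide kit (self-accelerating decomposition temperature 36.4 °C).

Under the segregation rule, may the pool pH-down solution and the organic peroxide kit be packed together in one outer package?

Pool pH-down solution: pH 1.5 ≤ 2.5 → Group Z6 (Corrosive).
Organic peroxide kit: self-accelerating decomposition temperature 36.4 °C < 55 °C → Group Z5 (Self-Reactive).
Group Z6 and Group Z5 may not share an outer package.

No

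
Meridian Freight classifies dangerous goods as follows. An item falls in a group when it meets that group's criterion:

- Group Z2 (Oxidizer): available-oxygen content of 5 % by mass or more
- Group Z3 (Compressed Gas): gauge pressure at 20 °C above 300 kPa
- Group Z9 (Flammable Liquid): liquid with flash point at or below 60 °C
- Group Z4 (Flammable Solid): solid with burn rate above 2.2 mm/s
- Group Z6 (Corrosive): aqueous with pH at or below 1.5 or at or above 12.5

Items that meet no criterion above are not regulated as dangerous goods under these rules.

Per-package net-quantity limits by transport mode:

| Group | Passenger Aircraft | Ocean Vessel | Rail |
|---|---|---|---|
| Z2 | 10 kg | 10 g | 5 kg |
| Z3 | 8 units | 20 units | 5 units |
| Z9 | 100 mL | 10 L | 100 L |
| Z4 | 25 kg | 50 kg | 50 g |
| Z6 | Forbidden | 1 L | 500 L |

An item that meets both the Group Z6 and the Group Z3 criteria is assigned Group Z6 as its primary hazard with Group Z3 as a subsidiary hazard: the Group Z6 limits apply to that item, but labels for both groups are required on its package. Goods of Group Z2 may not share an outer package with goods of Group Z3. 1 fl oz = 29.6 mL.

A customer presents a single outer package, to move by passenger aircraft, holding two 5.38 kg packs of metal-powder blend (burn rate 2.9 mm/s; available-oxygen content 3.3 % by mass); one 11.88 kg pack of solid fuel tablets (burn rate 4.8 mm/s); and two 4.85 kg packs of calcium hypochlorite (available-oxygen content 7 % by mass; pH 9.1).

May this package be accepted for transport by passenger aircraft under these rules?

The metal-powder blend has burn rate 2.9 mm/s, which is > 2.2 mm/s, so it is Group Z4 (Flammable Solid).
Burn rate 4.8 mm/s meets the Group Z4 criterion (Flammable Solid), so the solid fuel tablets are Group Z4.
The calcium hypochlorite has available-oxygen content 7 % by mass, which is ≥ 5 % by mass, so it is Group Z2 (Oxidizer).
Group Z2 quantity: two 4.85 kg packs = 9.7 kg.
9.7 kg is within the passenger aircraft limit of 10 kg for Group Z2.
Total Group Z4: (two 5.38 kg packs = 10.76 kg) + 11.88 kg = 22.64 kg.
22.64 kg ≤ 25 kg (passenger aircraft limit, Group Z4) — within limit.
The segregation rule (Group Z2 with Group Z3) does not apply to Group Z2 with Group Z4.
Every hazard group is within its passenger aircraft limit and no segregation rule is violated.

Yes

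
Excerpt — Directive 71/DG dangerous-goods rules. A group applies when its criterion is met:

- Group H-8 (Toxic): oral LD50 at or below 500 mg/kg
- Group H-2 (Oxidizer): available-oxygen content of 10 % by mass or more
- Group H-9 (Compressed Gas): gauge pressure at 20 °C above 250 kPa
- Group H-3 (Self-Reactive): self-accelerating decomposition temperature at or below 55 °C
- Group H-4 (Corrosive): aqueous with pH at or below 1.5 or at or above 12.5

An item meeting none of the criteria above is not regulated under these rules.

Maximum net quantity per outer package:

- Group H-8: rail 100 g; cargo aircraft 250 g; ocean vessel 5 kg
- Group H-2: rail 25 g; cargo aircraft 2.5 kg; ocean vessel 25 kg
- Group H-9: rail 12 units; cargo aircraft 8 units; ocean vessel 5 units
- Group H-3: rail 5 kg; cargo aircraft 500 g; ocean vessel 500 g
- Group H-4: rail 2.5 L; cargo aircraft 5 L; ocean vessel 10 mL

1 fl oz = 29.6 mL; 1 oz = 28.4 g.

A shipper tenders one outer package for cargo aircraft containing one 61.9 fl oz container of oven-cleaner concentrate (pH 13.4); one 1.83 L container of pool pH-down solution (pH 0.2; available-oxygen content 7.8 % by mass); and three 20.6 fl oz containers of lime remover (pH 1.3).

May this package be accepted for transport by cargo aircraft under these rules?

With pH 13.4 (≥ 12.5), the oven-cleaner concentrate falls in Group H-4.
With pH 0.2 (≤ 1.5), the pool pH-down solution falls in Group H-4.
Lime remover: pH 1.3 ≤ 1.5 → Group H-4 (Corrosive).
Group H-4 net quantity: (one 61.9 fl oz container = 1832.24 mL) + 1.83 L + (three 20.6 fl oz containers = 1829.28 mL) = 5491.52 mL.
5491.52 mL exceeds the cargo aircraft limit of 5 L for Group H-4.

No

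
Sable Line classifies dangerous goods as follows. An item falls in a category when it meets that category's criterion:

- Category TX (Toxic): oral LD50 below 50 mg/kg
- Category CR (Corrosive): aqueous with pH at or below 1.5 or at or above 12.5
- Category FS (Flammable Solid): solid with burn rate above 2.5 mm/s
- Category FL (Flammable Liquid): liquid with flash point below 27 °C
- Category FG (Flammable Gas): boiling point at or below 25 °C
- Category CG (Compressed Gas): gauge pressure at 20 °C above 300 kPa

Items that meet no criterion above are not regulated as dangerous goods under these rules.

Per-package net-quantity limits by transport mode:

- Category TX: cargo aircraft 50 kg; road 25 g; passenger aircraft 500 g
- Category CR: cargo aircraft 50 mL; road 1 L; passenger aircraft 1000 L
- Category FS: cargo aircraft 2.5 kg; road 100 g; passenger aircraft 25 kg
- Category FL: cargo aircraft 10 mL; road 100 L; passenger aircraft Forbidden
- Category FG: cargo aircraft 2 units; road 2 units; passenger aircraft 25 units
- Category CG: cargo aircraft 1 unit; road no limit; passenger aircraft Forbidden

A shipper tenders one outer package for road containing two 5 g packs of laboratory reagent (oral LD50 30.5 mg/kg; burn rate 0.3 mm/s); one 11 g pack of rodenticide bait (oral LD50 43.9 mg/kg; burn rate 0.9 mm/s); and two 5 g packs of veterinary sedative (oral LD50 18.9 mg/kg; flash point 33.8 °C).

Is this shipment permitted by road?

No

Oral LD50 30.5 mg/kg meets the Category TX criterion (Toxic), so the laboratory reagent is Category TX.
Rodenticide bait: oral LD50 43.9 mg/kg < 50 mg/kg → Category TX (Toxic).
With oral LD50 18.9 mg/kg (< 50 mg/kg), the veterinary sedative falls in Category TX.
Category TX net quantity: (two 5 g packs = 10 g) + 11 g + (two 5 g packs = 10 g) = 31 g.
That exceeds the Category TX road limit of 25 g.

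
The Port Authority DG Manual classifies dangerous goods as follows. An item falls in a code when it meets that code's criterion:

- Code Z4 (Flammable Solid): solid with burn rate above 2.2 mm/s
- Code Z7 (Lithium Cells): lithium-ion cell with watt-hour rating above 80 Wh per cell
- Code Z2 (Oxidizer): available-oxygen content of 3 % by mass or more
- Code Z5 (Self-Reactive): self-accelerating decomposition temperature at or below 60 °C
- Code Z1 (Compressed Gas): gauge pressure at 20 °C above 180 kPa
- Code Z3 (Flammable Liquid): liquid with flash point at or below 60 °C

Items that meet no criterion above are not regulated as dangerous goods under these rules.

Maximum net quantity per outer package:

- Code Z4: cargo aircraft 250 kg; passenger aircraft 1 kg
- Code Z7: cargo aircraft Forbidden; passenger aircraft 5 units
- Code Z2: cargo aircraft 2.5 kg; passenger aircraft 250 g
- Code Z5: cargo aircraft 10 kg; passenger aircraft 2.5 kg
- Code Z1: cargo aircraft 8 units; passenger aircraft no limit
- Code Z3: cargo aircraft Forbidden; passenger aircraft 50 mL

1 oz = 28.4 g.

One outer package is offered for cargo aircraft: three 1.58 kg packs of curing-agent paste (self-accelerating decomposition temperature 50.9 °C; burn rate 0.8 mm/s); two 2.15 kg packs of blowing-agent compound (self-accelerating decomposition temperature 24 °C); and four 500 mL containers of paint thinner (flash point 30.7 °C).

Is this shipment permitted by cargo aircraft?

Curing-agent paste: self-accelerating decomposition temperature 50.9 °C ≤ 60 °C → Code Z5 (Self-Reactive).
Blowing-agent compound: self-accelerating decomposition temperature 24 °C ≤ 60 °C → Code Z5 (Self-Reactive).
Flash point 30.7 °C meets the Code Z3 criterion (Flammable Liquid), so the paint thinner is Code Z3.
Total Code Z5: (three 1.58 kg packs = 4.74 kg) + (two 2.15 kg packs = 4.3 kg) = 9.04 kg.
That is within the Code Z5 cargo aircraft limit of 10 kg.
Code Z3 quantity: four 500 mL containers = 2 L.
Code Z3 is Forbidden by cargo aircraft.

No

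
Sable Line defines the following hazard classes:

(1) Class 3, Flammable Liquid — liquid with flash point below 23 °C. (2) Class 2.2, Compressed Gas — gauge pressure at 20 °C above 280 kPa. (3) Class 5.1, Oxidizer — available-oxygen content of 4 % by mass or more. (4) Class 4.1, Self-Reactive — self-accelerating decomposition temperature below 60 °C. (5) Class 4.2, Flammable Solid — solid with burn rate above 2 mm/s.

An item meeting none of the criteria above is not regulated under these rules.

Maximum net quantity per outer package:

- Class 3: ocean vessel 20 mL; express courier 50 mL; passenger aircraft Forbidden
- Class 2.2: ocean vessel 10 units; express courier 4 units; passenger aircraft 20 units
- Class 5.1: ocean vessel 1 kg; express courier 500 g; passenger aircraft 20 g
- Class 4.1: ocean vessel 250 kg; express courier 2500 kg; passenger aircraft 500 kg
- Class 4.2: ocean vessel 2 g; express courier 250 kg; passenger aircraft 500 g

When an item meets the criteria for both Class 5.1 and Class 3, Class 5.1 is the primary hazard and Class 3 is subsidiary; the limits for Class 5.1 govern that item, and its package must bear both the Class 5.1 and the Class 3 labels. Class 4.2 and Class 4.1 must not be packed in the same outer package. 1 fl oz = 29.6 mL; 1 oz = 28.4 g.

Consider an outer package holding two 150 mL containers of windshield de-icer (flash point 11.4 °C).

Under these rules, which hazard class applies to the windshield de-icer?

Windshield de-icer: flash point 11.4 °C < 23 °C → Class 3 (Flammable Liquid).

Class 3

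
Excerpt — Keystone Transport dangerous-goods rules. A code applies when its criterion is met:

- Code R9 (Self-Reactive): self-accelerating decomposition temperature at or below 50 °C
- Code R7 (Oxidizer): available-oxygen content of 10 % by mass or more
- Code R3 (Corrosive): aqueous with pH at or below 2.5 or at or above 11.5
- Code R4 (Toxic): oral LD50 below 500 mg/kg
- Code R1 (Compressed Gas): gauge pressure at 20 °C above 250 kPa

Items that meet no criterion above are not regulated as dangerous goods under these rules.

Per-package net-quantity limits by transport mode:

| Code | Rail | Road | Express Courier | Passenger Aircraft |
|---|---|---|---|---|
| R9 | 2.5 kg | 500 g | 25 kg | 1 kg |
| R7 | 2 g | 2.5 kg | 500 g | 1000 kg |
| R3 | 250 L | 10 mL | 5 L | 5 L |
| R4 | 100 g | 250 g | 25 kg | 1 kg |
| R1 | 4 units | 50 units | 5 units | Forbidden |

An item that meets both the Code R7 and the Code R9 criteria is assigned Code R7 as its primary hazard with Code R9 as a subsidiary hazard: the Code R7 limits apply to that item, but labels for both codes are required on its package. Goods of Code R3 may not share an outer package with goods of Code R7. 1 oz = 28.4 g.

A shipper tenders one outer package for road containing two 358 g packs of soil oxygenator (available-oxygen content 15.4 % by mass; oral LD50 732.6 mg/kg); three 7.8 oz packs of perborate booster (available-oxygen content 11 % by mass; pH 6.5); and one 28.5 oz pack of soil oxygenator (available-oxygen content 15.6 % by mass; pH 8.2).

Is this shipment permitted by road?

Yes

With available-oxygen content 15.4 % by mass (≥ 10 % by mass), the soil oxygenator falls in Code R7.
Perborate booster: available-oxygen content 11 % by mass ≥ 10 % by mass → Code R7 (Oxidizer).
The soil oxygenator has available-oxygen content 15.6 % by mass, which is ≥ 10 % by mass, so it is Code R7 (Oxidizer).
Code R7 net quantity: (two 358 g packs = 716 g) + (three 7.8 oz packs = 664.56 g) + (one 28.5 oz pack = 809.4 g) = 2189.96 g.
2189.96 g ≤ 2.5 kg (road limit, Code R7) — within limit.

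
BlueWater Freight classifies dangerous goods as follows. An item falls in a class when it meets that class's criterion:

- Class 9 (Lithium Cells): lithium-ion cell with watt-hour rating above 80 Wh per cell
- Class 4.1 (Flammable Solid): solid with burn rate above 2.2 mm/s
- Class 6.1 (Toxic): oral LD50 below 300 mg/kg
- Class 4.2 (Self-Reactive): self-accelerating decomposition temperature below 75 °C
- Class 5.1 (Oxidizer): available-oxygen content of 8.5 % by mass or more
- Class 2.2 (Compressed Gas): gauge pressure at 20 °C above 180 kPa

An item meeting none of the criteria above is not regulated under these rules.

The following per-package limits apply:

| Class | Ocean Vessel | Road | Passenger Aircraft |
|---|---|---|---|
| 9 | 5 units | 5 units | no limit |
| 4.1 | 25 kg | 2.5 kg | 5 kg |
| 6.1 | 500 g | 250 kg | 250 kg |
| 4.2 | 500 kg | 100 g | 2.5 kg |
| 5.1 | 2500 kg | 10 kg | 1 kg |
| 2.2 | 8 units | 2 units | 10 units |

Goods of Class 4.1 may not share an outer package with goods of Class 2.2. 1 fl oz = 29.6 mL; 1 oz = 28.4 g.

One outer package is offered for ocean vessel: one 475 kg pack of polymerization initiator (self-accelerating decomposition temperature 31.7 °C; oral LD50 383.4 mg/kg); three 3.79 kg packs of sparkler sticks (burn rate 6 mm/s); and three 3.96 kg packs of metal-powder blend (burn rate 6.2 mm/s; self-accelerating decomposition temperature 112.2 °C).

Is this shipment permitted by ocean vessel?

Self-accelerating decomposition temperature 31.7 °C meets the Class 4.2 criterion (Self-Reactive), so the polymerization initiator is Class 4.2.
Sparkler sticks: burn rate 6 mm/s > 2.2 mm/s → Class 4.1 (Flammable Solid).
With burn rate 6.2 mm/s (> 2.2 mm/s), the metal-powder blend falls in Class 4.1.
Class 4.1 net quantity: (three 3.79 kg packs = 11.37 kg) + (three 3.96 kg packs = 11.88 kg) = 23.25 kg.
23.25 kg ≤ 25 kg (ocean vessel limit, Class 4.1) — within limit.
Class 4.2 quantity: 475 kg.
That is within the Class 4.2 ocean vessel limit of 500 kg.
The segregation rule (Class 4.1 with Class 2.2) does not apply to Class 4.1 with Class 4.2.
Every hazard class is within its ocean vessel limit and no segregation rule is violated.

Yes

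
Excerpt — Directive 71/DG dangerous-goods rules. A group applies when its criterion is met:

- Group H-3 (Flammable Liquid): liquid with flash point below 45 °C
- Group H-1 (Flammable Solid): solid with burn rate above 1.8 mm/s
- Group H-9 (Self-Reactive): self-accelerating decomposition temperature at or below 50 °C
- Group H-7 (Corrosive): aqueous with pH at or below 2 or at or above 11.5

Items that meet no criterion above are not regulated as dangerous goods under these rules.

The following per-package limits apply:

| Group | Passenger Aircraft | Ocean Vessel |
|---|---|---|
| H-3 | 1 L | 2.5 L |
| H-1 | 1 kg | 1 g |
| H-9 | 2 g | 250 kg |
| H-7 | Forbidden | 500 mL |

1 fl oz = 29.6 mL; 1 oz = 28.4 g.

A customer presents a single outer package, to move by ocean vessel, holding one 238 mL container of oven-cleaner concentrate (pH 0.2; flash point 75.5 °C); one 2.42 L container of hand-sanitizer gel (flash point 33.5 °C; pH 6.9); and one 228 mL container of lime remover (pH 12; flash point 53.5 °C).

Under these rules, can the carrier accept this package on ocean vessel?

Yes

With pH 0.2 (≤ 2), the oven-cleaner concentrate falls in Group H-7.
Hand-sanitizer gel: flash point 33.5 °C < 45 °C → Group H-3 (Flammable Liquid).
With pH 12 (≥ 11.5), the lime remover falls in Group H-7.
Total Group H-7: 238 mL + 228 mL = 466 mL.
466 mL is within the ocean vessel limit of 500 mL for Group H-7.
Group H-3 quantity: 2.42 L.
2.42 L ≤ 2.5 L (ocean vessel limit, Group H-3) — within limit.
Every hazard group is within its ocean vessel limit and no segregation rule is violated.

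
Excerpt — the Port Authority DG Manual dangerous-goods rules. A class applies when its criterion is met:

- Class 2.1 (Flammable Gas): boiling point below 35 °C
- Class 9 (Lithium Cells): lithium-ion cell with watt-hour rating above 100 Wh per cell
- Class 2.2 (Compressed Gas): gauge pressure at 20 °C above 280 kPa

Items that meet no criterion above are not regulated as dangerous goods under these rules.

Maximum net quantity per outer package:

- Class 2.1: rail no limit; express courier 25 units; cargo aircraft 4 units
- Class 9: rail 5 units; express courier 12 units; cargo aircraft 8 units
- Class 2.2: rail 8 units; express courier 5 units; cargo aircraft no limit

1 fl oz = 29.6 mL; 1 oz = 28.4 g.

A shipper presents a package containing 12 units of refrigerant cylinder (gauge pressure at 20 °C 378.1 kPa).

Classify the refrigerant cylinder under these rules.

The refrigerant cylinder has gauge pressure at 20 °C 378.1 kPa, which is > 280 kPa, so it is Class 2.2 (Compressed Gas).

Class 2.2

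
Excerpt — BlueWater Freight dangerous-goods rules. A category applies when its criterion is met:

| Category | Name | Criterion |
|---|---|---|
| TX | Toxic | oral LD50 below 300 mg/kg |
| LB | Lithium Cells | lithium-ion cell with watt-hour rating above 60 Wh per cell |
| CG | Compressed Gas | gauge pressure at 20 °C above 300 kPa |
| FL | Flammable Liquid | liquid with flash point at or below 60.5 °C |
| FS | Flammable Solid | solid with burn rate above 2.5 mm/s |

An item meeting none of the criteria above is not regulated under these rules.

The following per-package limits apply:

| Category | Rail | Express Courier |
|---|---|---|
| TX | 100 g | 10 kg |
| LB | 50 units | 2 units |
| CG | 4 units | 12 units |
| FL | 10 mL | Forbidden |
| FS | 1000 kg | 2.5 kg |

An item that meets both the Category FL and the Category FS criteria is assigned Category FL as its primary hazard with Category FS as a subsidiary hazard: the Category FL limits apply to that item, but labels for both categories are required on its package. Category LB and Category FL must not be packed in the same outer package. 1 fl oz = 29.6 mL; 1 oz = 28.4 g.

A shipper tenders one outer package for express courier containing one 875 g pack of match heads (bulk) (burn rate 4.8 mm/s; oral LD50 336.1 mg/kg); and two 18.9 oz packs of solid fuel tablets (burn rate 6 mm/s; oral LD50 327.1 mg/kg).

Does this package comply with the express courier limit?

Yes

Match heads (bulk): burn rate 4.8 mm/s > 2.5 mm/s → Category FS (Flammable Solid).
The solid fuel tablets have burn rate 6 mm/s, which is > 2.5 mm/s, so they are Category FS (Flammable Solid).
Total Category FS: 875 g + (two 18.9 oz packs = 1073.52 g) = 1948.52 g.
1948.52 g ≤ 2.5 kg (express courier limit, Category FS) — within limit.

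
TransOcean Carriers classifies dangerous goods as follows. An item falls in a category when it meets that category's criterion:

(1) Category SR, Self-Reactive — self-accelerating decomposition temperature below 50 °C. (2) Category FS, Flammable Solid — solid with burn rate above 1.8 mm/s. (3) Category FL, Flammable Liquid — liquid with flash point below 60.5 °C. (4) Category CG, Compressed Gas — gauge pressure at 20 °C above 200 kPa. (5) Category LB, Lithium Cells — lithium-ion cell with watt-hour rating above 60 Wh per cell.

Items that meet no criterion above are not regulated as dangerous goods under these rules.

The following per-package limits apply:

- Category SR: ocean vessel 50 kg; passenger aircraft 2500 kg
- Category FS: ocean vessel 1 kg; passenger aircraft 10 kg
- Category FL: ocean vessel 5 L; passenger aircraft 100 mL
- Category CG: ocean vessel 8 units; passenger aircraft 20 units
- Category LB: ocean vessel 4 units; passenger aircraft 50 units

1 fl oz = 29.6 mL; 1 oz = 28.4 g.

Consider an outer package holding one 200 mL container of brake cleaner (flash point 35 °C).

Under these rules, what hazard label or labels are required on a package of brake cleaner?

Category FL

With flash point 35 °C (< 60.5 °C), the brake cleaner falls in Category FL.
Only the Category FL label is required.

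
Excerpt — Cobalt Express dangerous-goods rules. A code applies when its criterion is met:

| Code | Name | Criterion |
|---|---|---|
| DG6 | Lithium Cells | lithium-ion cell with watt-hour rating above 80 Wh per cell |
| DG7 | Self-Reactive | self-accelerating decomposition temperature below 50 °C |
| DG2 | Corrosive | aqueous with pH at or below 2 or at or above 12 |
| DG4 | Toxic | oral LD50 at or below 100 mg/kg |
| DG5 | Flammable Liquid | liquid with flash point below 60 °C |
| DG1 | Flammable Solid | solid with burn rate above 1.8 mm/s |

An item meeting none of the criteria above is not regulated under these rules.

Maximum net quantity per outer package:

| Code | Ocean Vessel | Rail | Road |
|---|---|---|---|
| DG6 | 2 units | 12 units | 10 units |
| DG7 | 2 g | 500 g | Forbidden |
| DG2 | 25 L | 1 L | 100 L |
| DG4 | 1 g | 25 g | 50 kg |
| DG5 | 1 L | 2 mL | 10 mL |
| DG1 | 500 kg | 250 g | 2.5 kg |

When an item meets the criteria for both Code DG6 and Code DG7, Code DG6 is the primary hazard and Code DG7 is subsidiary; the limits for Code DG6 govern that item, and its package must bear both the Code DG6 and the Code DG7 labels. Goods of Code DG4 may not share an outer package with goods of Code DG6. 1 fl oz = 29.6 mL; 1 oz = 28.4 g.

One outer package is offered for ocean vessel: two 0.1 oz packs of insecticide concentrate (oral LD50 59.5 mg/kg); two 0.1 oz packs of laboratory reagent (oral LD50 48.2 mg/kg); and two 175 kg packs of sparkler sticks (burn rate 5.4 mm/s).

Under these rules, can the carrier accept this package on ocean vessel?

With oral LD50 59.5 mg/kg (≤ 100 mg/kg), the insecticide concentrate falls in Code DG4.
The laboratory reagent has oral LD50 48.2 mg/kg, which is ≤ 100 mg/kg, so it is Code DG4 (Toxic).
Sparkler sticks: burn rate 5.4 mm/s > 1.8 mm/s → Code DG1 (Flammable Solid).
Code DG4 net quantity: (two 0.1 oz packs = 5.68 g) + (two 0.1 oz packs = 5.68 g) = 11.36 g.
11.36 g > 1 g (ocean vessel limit, Code DG4) — over the limit.
Code DG1 quantity: two 175 kg packs = 350 kg.
350 kg is within the ocean vessel limit of 500 kg for Code DG1.
The segregation rule (Code DG4 with Code DG6) does not apply to Code DG4 with Code DG1.

No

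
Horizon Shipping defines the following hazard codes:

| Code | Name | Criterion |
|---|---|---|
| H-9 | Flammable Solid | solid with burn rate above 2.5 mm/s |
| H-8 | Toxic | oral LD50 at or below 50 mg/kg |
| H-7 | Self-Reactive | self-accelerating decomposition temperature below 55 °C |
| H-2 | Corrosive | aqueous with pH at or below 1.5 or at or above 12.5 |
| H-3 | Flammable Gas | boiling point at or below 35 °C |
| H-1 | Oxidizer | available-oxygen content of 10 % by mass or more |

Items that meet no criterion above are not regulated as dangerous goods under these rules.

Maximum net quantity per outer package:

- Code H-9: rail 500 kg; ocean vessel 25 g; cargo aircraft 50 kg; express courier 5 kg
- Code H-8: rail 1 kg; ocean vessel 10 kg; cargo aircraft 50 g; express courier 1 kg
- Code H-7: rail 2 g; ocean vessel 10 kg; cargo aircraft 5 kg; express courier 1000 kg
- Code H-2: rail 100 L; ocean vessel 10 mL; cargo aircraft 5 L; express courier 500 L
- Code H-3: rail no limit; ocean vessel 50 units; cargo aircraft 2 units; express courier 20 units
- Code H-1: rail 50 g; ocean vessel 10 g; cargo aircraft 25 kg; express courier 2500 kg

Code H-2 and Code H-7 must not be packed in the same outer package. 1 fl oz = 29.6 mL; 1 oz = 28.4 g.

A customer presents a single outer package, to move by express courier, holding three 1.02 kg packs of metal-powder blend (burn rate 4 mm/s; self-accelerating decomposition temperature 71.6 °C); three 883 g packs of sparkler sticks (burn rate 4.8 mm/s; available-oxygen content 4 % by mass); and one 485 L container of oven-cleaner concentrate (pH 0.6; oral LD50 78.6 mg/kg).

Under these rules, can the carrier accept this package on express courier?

Metal-powder blend: burn rate 4 mm/s > 2.5 mm/s → Code H-9 (Flammable Solid).
The sparkler sticks have burn rate 4.8 mm/s, which is > 2.5 mm/s, so they are Code H-9 (Flammable Solid).
pH 0.6 meets the Code H-2 criterion (Corrosive), so the oven-cleaner concentrate is Code H-2.
Total Code H-9: (three 1.02 kg packs = 3.06 kg) + (three 883 g packs = 2.649 kg) = 5.709 kg.
5.709 kg > 5 kg (express courier limit, Code H-9) — over the limit.
Code H-2 quantity: 485 L.
485 L is within the express courier limit of 500 L for Code H-2.
The segregation rule (Code H-2 with Code H-7) does not apply to Code H-9 with Code H-2.

No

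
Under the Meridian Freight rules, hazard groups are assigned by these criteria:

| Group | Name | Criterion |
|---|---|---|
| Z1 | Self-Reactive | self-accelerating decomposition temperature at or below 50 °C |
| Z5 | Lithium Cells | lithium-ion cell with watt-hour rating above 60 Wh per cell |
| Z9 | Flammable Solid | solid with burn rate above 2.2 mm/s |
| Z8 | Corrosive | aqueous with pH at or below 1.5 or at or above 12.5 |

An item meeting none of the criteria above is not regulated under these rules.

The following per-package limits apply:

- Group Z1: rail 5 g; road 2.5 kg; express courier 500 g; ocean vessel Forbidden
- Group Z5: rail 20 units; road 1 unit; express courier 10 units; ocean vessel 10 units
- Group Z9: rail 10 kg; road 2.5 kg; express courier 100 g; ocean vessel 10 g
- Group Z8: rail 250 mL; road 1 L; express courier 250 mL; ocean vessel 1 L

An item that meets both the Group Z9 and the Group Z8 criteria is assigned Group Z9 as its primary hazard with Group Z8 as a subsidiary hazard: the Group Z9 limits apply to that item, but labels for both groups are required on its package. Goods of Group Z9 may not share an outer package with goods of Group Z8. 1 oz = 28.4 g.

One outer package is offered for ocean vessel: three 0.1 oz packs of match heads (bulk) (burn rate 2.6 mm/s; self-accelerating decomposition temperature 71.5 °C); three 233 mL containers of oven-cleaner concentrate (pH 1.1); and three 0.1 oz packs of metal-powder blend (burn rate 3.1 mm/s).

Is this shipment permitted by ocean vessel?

Match heads (bulk): burn rate 2.6 mm/s > 2.2 mm/s → Group Z9 (Flammable Solid).
pH 1.1 meets the Group Z8 criterion (Corrosive), so the oven-cleaner concentrate is Group Z8.
Burn rate 3.1 mm/s meets the Group Z9 criterion (Flammable Solid), so the metal-powder blend is Group Z9.
Group Z9 net quantity: (three 0.1 oz packs = 8.52 g) + (three 0.1 oz packs = 8.52 g) = 17.04 g.
17.04 g exceeds the ocean vessel limit of 10 g for Group Z9.
Group Z8 quantity: three 233 mL containers = 699 mL.
699 mL is within the ocean vessel limit of 1 L for Group Z8.
Group Z9 and Group Z8 may not share an outer package.

No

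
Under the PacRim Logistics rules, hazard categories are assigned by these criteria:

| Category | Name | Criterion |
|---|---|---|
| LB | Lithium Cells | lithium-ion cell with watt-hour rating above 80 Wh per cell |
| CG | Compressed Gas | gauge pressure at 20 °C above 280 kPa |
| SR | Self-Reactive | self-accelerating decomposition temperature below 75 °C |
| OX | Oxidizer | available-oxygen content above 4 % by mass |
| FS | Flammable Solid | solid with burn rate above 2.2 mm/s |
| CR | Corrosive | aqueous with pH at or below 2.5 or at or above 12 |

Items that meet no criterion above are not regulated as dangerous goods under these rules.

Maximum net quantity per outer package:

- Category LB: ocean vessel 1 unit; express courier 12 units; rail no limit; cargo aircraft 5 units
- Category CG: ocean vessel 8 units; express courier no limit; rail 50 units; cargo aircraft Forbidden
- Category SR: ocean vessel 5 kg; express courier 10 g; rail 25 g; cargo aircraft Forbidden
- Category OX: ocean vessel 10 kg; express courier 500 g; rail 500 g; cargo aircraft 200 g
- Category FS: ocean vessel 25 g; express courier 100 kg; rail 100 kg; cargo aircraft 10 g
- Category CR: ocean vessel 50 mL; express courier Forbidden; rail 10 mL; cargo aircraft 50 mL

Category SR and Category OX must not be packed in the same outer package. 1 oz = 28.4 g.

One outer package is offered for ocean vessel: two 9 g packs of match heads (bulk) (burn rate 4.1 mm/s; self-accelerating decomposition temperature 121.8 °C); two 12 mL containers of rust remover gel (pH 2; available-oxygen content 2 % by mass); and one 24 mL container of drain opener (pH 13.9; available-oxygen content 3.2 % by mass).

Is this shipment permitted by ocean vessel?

The match heads (bulk) have burn rate 4.1 mm/s, which is > 2.2 mm/s, so they are Category FS (Flammable Solid).
Rust remover gel: pH 2 ≤ 2.5 → Category CR (Corrosive).
Drain opener: pH 13.9 ≥ 12 → Category CR (Corrosive).
Total Category CR: (two 12 mL containers = 24 mL) + 24 mL = 48 mL.
48 mL is within the ocean vessel limit of 50 mL for Category CR.
Category FS quantity: two 9 g packs = 18 g.
18 g is within the ocean vessel limit of 25 g for Category FS.
The segregation rule (Category SR with Category OX) does not apply to Category CR with Category FS.
Every hazard category is within its ocean vessel limit and no segregation rule is violated.

Yes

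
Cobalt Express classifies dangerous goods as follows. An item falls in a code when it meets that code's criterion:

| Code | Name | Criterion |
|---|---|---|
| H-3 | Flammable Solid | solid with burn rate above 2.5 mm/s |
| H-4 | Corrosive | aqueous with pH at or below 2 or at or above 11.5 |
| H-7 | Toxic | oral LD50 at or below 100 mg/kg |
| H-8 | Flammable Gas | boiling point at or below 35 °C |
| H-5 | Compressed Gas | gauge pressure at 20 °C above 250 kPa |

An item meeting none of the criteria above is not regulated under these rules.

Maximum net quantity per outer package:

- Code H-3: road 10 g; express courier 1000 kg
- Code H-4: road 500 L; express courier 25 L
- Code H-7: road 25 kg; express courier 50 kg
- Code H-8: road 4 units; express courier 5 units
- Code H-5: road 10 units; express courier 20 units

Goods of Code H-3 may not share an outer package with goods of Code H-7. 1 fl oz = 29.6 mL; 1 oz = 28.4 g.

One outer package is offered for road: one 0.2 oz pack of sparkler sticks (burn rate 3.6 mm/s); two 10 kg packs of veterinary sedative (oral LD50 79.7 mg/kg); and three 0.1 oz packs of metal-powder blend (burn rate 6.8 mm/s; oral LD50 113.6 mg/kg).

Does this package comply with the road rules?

No

The sparkler sticks have burn rate 3.6 mm/s, which is > 2.5 mm/s, so they are Code H-3 (Flammable Solid).
The veterinary sedative has oral LD50 79.7 mg/kg, which is ≤ 100 mg/kg, so it is Code H-7 (Toxic).
Burn rate 6.8 mm/s meets the Code H-3 criterion (Flammable Solid), so the metal-powder blend is Code H-3.
Total Code H-3: (one 0.2 oz pack = 5.68 g) + (three 0.1 oz packs = 8.52 g) = 14.2 g.
14.2 g > 10 g (road limit, Code H-3) — over the limit.
Code H-7 quantity: two 10 kg packs = 20 kg.
20 kg is within the road limit of 25 kg for Code H-7.
Code H-3 and Code H-7 may not share an outer package.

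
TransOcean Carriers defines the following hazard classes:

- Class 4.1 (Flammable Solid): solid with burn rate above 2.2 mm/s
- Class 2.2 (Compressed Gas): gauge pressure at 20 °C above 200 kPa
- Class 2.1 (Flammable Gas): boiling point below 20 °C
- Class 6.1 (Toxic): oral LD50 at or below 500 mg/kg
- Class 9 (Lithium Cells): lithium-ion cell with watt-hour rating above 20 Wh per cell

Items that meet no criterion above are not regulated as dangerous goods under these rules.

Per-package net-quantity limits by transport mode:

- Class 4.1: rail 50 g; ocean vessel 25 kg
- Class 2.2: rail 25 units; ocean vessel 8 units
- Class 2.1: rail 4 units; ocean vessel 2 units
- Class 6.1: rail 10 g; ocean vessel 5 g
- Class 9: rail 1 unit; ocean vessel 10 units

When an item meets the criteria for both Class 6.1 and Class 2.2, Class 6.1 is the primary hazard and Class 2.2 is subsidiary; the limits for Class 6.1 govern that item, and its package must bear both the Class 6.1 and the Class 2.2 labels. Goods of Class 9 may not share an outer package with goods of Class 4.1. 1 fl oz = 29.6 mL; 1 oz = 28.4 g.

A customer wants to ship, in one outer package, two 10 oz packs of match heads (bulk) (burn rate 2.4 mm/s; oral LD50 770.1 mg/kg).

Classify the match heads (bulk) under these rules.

Class 4.1

The match heads (bulk) have burn rate 2.4 mm/s, which is > 2.2 mm/s, so they are Class 4.1 (Flammable Solid).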